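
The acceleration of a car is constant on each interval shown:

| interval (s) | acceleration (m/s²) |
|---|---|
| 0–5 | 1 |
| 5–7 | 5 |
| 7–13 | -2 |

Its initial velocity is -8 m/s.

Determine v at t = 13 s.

Δv equals the area under the a-t graph; then v = v₀ + Δv.
0–5 s: 1 × 5 = 5 m/s
5–7 s: 5 × 2 = 10 m/s
7–13 s: -2 × 6 = -12 m/s
Δv = 3 m/s, so v(13) = -8 + (3) = -5 m/s.

-5 m/s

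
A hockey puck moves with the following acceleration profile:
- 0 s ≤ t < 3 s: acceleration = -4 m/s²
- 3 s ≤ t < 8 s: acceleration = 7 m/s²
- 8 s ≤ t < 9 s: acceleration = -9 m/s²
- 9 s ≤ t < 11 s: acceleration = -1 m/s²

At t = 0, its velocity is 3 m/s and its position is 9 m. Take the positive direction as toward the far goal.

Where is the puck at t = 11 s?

On each constant-a segment, Δv = aΔt and Δx = v₀Δt + ½aΔt²; chain segment to segment.
0–3 s: v starts 3 m/s; Δx = 3·3 + ½·-4·3² = -9 m; v ends -9 m/s.
3–8 s: v starts -9 m/s; Δx = -9·5 + ½·7·5² = 42.5 m; v ends 26 m/s.
8–9 s: v starts 26 m/s; Δx = 26·1 + ½·-9·1² = 21.5 m; v ends 17 m/s.
9–11 s: v starts 17 m/s; Δx = 17·2 + ½·-1·2² = 32 m; v ends 15 m/s.
x(11) = 9 + Σ Δx = 96 m.

96 m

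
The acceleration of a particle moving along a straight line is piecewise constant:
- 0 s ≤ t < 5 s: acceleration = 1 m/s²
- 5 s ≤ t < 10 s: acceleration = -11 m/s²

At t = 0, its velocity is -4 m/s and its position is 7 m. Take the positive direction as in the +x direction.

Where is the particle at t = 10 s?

-133 m

On each constant-a segment, Δv = aΔt and Δx = v₀Δt + ½aΔt²; chain segment to segment.
0–5 s: v starts -4 m/s; Δx = -4·5 + ½·1·5² = -7.5 m; v ends 1 m/s.
5–10 s: v starts 1 m/s; Δx = 1·5 + ½·-11·5² = -132.5 m; v ends -54 m/s.
x(10) = 7 + Σ Δx = -133 m.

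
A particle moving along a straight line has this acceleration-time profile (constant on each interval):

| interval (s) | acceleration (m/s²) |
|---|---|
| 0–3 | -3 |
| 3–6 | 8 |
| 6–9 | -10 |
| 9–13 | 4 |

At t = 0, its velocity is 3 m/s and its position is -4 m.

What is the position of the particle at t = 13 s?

2.5 m

On each constant-a segment, Δv = aΔt and Δx = v₀Δt + ½aΔt²; chain segment to segment.
0–3 s: v starts 3 m/s; Δx = 3·3 + ½·-3·3² = -4.5 m; v ends -6 m/s.
3–6 s: v starts -6 m/s; Δx = -6·3 + ½·8·3² = 18 m; v ends 18 m/s.
6–9 s: v starts 18 m/s; Δx = 18·3 + ½·-10·3² = 9 m; v ends -12 m/s.
9–13 s: v starts -12 m/s; Δx = -12·4 + ½·4·4² = -16 m; v ends 4 m/s.
x(13) = -4 + Σ Δx = 2.5 m.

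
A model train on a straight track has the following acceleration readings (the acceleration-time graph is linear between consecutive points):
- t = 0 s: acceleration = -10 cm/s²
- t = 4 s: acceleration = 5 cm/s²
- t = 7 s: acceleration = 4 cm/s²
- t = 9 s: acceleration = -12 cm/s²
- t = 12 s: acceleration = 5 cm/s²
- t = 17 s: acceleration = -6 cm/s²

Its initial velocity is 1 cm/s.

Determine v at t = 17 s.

Δv equals the area under the a-t graph; then v = v₀ + Δv.
0–4 s: ½(-10 + 5)(4) = -10 cm/s
4–7 s: ½(5 + 4)(3) = 13.5 cm/s
7–9 s: ½(4 + -12)(2) = -8 cm/s
9–12 s: ½(-12 + 5)(3) = -10.5 cm/s
12–17 s: ½(5 + -6)(5) = -2.5 cm/s
Δv = -17.5 cm/s, so v(17) = 1 + (-17.5) = -16.5 cm/s.

-16.5 cm/s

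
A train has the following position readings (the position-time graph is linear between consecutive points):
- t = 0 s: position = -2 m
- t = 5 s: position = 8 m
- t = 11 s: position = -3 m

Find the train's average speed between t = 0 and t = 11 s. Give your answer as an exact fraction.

21/11 m/s

Average speed = (total path length)/(elapsed time); on a piecewise-linear x-t graph the path length is Σ|Δx|.
0–5 s: |Δx| = |8 − -2| = 10 m
5–11 s: |Δx| = |-3 − 8| = 11 m
Total path = 21 m; average speed = 21/11 = 21/11 m/s.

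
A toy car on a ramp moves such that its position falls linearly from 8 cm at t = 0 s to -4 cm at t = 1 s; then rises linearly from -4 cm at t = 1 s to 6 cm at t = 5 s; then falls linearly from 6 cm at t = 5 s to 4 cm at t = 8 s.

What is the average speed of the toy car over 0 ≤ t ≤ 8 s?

Average speed = (total path length)/(elapsed time); on a piecewise-linear x-t graph the path length is Σ|Δx|.
0–1 s: |Δx| = |-4 − 8| = 12 cm
1–5 s: |Δx| = |6 − -4| = 10 cm
5–8 s: |Δx| = |4 − 6| = 2 cm
Total path = 24 cm; average speed = 24/8 = 3 cm/s.

3 cm/s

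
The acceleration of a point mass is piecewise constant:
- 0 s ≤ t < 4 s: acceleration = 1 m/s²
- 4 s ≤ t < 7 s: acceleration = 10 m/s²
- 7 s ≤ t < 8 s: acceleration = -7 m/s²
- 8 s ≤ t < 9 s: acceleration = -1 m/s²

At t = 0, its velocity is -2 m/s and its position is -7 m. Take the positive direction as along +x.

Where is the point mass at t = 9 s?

97 m

On each constant-a segment, Δv = aΔt and Δx = v₀Δt + ½aΔt²; chain segment to segment.
0–4 s: v starts -2 m/s; Δx = -2·4 + ½·1·4² = 0 m; v ends 2 m/s.
4–7 s: v starts 2 m/s; Δx = 2·3 + ½·10·3² = 51 m; v ends 32 m/s.
7–8 s: v starts 32 m/s; Δx = 32·1 + ½·-7·1² = 28.5 m; v ends 25 m/s.
8–9 s: v starts 25 m/s; Δx = 25·1 + ½·-1·1² = 24.5 m; v ends 24 m/s.
x(9) = -7 + Σ Δx = 97 m.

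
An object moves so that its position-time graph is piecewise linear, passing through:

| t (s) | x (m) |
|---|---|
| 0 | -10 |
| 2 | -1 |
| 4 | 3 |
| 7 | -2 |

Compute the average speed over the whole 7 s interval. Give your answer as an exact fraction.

Average speed = (total path length)/(elapsed time); on a piecewise-linear x-t graph the path length is Σ|Δx|.
0–2 s: |Δx| = |-1 − -10| = 9 m
2–4 s: |Δx| = |3 − -1| = 4 m
4–7 s: |Δx| = |-2 − 3| = 5 m
Total path = 18 m; average speed = 18/7 = 18/7 m/s.

18/7 m/s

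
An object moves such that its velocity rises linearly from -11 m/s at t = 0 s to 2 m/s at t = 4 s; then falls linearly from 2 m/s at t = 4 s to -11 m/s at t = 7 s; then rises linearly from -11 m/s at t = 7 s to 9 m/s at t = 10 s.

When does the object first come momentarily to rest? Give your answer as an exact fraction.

t = 44/13 s

v changes sign on 0–4 s (from -11 to 2); the graph is linear there, so v = 0 at t = 0 + (11)·(4 − 0)/(2 − -11) = 44/13 s.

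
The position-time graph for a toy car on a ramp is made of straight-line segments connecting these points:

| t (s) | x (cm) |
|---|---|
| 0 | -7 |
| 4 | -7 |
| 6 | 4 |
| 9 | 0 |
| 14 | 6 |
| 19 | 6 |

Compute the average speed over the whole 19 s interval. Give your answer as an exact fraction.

Average speed = (total path length)/(elapsed time); on a piecewise-linear x-t graph the path length is Σ|Δx|.
0–4 s: |Δx| = |-7 − -7| = 0 cm
4–6 s: |Δx| = |4 − -7| = 11 cm
6–9 s: |Δx| = |0 − 4| = 4 cm
9–14 s: |Δx| = |6 − 0| = 6 cm
14–19 s: |Δx| = |6 − 6| = 0 cm
Total path = 21 cm; average speed = 21/19 = 21/19 cm/s.

21/19 cm/s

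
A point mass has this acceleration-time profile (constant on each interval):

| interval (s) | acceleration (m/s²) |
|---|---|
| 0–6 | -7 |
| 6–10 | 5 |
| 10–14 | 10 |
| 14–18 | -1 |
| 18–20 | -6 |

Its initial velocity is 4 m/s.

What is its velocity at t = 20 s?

Δv equals the area under the a-t graph; then v = v₀ + Δv.
0–6 s: -7 × 6 = -42 m/s
6–10 s: 5 × 4 = 20 m/s
10–14 s: 10 × 4 = 40 m/s
14–18 s: -1 × 4 = -4 m/s
18–20 s: -6 × 2 = -12 m/s
Δv = 2 m/s, so v(20) = 4 + (2) = 6 m/s.

6 m/s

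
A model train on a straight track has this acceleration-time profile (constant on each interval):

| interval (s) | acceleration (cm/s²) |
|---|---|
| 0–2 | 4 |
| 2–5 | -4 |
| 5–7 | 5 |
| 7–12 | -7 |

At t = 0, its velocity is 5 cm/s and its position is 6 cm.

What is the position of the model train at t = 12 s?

24.5 cm

On each constant-a segment, Δv = aΔt and Δx = v₀Δt + ½aΔt²; chain segment to segment.
0–2 s: v starts 5 cm/s; Δx = 5·2 + ½·4·2² = 18 cm; v ends 13 cm/s.
2–5 s: v starts 13 cm/s; Δx = 13·3 + ½·-4·3² = 21 cm; v ends 1 cm/s.
5–7 s: v starts 1 cm/s; Δx = 1·2 + ½·5·2² = 12 cm; v ends 11 cm/s.
7–12 s: v starts 11 cm/s; Δx = 11·5 + ½·-7·5² = -32.5 cm; v ends -24 cm/s.
x(12) = 6 + Σ Δx = 24.5 cm.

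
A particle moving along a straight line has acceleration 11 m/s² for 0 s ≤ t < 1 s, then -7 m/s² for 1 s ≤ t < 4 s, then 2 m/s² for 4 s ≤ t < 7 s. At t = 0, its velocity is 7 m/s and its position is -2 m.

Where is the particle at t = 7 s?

On each constant-a segment, Δv = aΔt and Δx = v₀Δt + ½aΔt²; chain segment to segment.
0–1 s: v starts 7 m/s; Δx = 7·1 + ½·11·1² = 12.5 m; v ends 18 m/s.
1–4 s: v starts 18 m/s; Δx = 18·3 + ½·-7·3² = 22.5 m; v ends -3 m/s.
4–7 s: v starts -3 m/s; Δx = -3·3 + ½·2·3² = 0 m; v ends 3 m/s.
x(7) = -2 + Σ Δx = 33 m.

33 m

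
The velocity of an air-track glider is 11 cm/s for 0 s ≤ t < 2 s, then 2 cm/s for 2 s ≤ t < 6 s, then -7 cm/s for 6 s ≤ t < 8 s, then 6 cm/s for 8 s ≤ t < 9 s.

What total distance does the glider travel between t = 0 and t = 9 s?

Total distance travelled is ∫|v| dt — sum the magnitudes of each area piece.
0–2 s: |11| × 2 = 22 cm
2–6 s: |2| × 4 = 8 cm
6–8 s: |-7| × 2 = 14 cm
8–9 s: |6| × 1 = 6 cm
Total distance = 50 cm

50 cm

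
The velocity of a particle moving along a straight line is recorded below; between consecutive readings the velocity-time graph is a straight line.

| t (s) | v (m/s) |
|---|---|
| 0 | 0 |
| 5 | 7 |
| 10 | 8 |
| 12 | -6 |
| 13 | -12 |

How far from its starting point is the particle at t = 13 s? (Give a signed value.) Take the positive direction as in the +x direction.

48 m

Net displacement equals the area under the velocity-time graph (areas below the axis count negative).
0–5 s: ½(0 + 7)(5) = 17.5 m
5–10 s: ½(7 + 8)(5) = 37.5 m
10–12 s: ½(8 + -6)(2) = 2 m
12–13 s: ½(-6 + -12)(1) = -9 m
Net displacement = 48 m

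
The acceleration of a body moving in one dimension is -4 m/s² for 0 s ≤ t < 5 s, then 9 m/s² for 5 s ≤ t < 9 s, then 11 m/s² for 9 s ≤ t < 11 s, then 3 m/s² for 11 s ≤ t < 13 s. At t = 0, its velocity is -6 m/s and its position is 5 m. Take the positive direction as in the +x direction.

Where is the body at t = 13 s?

On each constant-a segment, Δv = aΔt and Δx = v₀Δt + ½aΔt²; chain segment to segment.
0–5 s: v starts -6 m/s; Δx = -6·5 + ½·-4·5² = -80 m; v ends -26 m/s.
5–9 s: v starts -26 m/s; Δx = -26·4 + ½·9·4² = -32 m; v ends 10 m/s.
9–11 s: v starts 10 m/s; Δx = 10·2 + ½·11·2² = 42 m; v ends 32 m/s.
11–13 s: v starts 32 m/s; Δx = 32·2 + ½·3·2² = 70 m; v ends 38 m/s.
x(13) = 5 + Σ Δx = 5 m.

5 m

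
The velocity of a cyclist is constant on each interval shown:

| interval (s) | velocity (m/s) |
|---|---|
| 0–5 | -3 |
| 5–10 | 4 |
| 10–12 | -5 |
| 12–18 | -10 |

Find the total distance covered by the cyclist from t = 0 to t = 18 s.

105 m

Distance (not displacement) is the total path length: add the absolute areas under v-t.
0–5 s: |-3| × 5 = 15 m
5–10 s: |4| × 5 = 20 m
10–12 s: |-5| × 2 = 10 m
12–18 s: |-10| × 6 = 60 m
Total distance = 105 m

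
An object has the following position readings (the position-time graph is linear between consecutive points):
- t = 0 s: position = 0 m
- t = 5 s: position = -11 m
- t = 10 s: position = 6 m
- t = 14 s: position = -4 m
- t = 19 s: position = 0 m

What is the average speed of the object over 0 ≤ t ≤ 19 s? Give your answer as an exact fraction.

42/19 m/s

Average speed = (total path length)/(elapsed time); on a piecewise-linear x-t graph the path length is Σ|Δx|.
0–5 s: |Δx| = |-11 − 0| = 11 m
5–10 s: |Δx| = |6 − -11| = 17 m
10–14 s: |Δx| = |-4 − 6| = 10 m
14–19 s: |Δx| = |0 − -4| = 4 m
Total path = 42 m; average speed = 42/19 = 42/19 m/s.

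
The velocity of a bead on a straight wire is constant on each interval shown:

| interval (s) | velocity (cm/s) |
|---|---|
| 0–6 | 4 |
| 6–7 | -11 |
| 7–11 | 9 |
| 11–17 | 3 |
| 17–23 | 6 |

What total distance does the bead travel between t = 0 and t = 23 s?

125 cm

Total distance travelled is ∫|v| dt — sum the magnitudes of each area piece.
0–6 s: |4| × 6 = 24 cm
6–7 s: |-11| × 1 = 11 cm
7–11 s: |9| × 4 = 36 cm
11–17 s: |3| × 6 = 18 cm
17–23 s: |6| × 6 = 36 cm
Total distance = 125 cm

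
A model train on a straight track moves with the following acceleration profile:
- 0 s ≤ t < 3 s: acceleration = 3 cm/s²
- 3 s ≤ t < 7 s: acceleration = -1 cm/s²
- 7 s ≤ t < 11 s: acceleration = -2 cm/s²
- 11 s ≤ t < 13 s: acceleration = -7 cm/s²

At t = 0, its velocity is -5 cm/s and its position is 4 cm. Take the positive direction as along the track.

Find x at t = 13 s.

On each constant-a segment, Δv = aΔt and Δx = v₀Δt + ½aΔt²; chain segment to segment.
0–3 s: v starts -5 cm/s; Δx = -5·3 + ½·3·3² = -1.5 cm; v ends 4 cm/s.
3–7 s: v starts 4 cm/s; Δx = 4·4 + ½·-1·4² = 8 cm; v ends 0 cm/s.
7–11 s: v starts 0 cm/s; Δx = 0·4 + ½·-2·4² = -16 cm; v ends -8 cm/s.
11–13 s: v starts -8 cm/s; Δx = -8·2 + ½·-7·2² = -30 cm; v ends -22 cm/s.
x(13) = 4 + Σ Δx = -35.5 cm.

-35.5 cm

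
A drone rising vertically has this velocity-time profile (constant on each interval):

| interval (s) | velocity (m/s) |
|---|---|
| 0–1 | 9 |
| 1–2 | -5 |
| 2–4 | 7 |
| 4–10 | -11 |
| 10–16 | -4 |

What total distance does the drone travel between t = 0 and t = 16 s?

118 m

Total distance travelled is ∫|v| dt — sum the magnitudes of each area piece.
0–1 s: |9| × 1 = 9 m
1–2 s: |-5| × 1 = 5 m
2–4 s: |7| × 2 = 14 m
4–10 s: |-11| × 6 = 66 m
10–16 s: |-4| × 6 = 24 m
Total distance = 118 m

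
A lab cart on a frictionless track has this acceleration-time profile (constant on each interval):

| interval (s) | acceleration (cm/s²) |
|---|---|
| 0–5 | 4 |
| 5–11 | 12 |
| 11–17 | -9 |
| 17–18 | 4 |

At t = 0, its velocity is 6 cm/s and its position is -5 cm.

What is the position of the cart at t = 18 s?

919 cm

On each constant-a segment, Δv = aΔt and Δx = v₀Δt + ½aΔt²; chain segment to segment.
0–5 s: v starts 6 cm/s; Δx = 6·5 + ½·4·5² = 80 cm; v ends 26 cm/s.
5–11 s: v starts 26 cm/s; Δx = 26·6 + ½·12·6² = 372 cm; v ends 98 cm/s.
11–17 s: v starts 98 cm/s; Δx = 98·6 + ½·-9·6² = 426 cm; v ends 44 cm/s.
17–18 s: v starts 44 cm/s; Δx = 44·1 + ½·4·1² = 46 cm; v ends 48 cm/s.
x(18) = -5 + Σ Δx = 919 cm.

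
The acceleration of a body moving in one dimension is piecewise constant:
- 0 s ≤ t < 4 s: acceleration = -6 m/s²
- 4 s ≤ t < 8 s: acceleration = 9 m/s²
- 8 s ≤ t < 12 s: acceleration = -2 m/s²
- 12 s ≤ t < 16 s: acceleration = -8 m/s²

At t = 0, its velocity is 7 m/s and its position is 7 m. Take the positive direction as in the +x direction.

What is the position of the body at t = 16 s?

On each constant-a segment, Δv = aΔt and Δx = v₀Δt + ½aΔt²; chain segment to segment.
0–4 s: v starts 7 m/s; Δx = 7·4 + ½·-6·4² = -20 m; v ends -17 m/s.
4–8 s: v starts -17 m/s; Δx = -17·4 + ½·9·4² = 4 m; v ends 19 m/s.
8–12 s: v starts 19 m/s; Δx = 19·4 + ½·-2·4² = 60 m; v ends 11 m/s.
12–16 s: v starts 11 m/s; Δx = 11·4 + ½·-8·4² = -20 m; v ends -21 m/s.
x(16) = 7 + Σ Δx = 31 m.

31 m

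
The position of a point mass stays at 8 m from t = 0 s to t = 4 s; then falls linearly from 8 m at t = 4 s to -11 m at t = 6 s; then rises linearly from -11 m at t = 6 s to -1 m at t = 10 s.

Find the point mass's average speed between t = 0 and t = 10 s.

2.9 m/s

Average speed = (total path length)/(elapsed time); on a piecewise-linear x-t graph the path length is Σ|Δx|.
0–4 s: |Δx| = |8 − 8| = 0 m
4–6 s: |Δx| = |-11 − 8| = 19 m
6–10 s: |Δx| = |-1 − -11| = 10 m
Total path = 29 m; average speed = 29/10 = 2.9 m/s.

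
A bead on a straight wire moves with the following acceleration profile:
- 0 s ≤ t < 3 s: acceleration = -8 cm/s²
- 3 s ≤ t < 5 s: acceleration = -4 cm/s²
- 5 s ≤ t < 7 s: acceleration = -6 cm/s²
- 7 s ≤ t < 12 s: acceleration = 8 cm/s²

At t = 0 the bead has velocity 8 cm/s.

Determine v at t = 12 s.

Δv equals the area under the a-t graph; then v = v₀ + Δv.
0–3 s: -8 × 3 = -24 cm/s
3–5 s: -4 × 2 = -8 cm/s
5–7 s: -6 × 2 = -12 cm/s
7–12 s: 8 × 5 = 40 cm/s
Δv = -4 cm/s, so v(12) = 8 + (-4) = 4 cm/s.

4 cm/s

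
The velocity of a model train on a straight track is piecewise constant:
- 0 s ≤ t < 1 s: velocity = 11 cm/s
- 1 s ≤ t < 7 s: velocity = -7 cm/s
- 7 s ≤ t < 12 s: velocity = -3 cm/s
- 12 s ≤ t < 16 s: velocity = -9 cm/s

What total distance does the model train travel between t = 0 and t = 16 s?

Total distance travelled is ∫|v| dt — sum the magnitudes of each area piece.
0–1 s: |11| × 1 = 11 cm
1–7 s: |-7| × 6 = 42 cm
7–12 s: |-3| × 5 = 15 cm
12–16 s: |-9| × 4 = 36 cm
Total distance = 104 cm

104 cm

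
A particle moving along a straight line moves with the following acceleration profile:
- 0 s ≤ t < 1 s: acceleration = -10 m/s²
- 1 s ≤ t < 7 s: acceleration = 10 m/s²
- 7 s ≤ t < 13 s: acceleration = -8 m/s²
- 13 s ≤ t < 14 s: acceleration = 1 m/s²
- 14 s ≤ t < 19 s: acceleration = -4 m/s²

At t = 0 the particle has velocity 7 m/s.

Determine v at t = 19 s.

Δv equals the area under the a-t graph; then v = v₀ + Δv.
0–1 s: -10 × 1 = -10 m/s
1–7 s: 10 × 6 = 60 m/s
7–13 s: -8 × 6 = -48 m/s
13–14 s: 1 × 1 = 1 m/s
14–19 s: -4 × 5 = -20 m/s
Δv = -17 m/s, so v(19) = 7 + (-17) = -10 m/s.

-10 m/s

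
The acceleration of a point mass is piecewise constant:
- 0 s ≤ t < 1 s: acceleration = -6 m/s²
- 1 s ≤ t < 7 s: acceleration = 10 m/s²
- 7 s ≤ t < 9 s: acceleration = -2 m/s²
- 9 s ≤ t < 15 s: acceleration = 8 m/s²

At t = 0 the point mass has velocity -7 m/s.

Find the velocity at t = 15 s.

91 m/s

Δv equals the area under the a-t graph; then v = v₀ + Δv.
0–1 s: -6 × 1 = -6 m/s
1–7 s: 10 × 6 = 60 m/s
7–9 s: -2 × 2 = -4 m/s
9–15 s: 8 × 6 = 48 m/s
Δv = 98 m/s, so v(15) = -7 + (98) = 91 m/s.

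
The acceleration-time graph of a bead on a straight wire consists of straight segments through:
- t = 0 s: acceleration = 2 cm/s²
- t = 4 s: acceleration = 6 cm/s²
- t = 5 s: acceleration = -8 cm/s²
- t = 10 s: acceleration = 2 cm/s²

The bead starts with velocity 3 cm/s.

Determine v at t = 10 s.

3 cm/s

Δv equals the area under the a-t graph; then v = v₀ + Δv.
0–4 s: ½(2 + 6)(4) = 16 cm/s
4–5 s: ½(6 + -8)(1) = -1 cm/s
5–10 s: ½(-8 + 2)(5) = -15 cm/s
Δv = 0 cm/s, so v(10) = 3 + (0) = 3 cm/s.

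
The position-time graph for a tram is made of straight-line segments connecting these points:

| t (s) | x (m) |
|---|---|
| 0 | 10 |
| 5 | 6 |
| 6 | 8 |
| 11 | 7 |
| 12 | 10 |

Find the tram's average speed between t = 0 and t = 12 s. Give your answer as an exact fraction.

Average speed = (total path length)/(elapsed time); on a piecewise-linear x-t graph the path length is Σ|Δx|.
0–5 s: |Δx| = |6 − 10| = 4 m
5–6 s: |Δx| = |8 − 6| = 2 m
6–11 s: |Δx| = |7 − 8| = 1 m
11–12 s: |Δx| = |10 − 7| = 3 m
Total path = 10 m; average speed = 10/12 = 5/6 m/s.

5/6 m/s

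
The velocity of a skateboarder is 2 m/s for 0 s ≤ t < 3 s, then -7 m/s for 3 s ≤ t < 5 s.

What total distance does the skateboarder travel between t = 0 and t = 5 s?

Distance (not displacement) is the total path length: add the absolute areas under v-t.
0–3 s: |2| × 3 = 6 m
3–5 s: |-7| × 2 = 14 m
Total distance = 20 m

20 m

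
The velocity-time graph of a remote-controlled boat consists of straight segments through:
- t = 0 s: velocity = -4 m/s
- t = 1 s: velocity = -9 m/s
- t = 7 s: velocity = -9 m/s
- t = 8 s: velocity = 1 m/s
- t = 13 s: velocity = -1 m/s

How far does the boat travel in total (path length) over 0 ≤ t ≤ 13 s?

Total distance travelled is ∫|v| dt — sum the magnitudes of each area piece.
0–1 s: |½(-4 + -9)(1)| = 6.5 m
1–7 s: |-9| × 6 = 54 m
7–8 s: v = 0 at t = 7.9 s; triangle areas 4.05 + 0.05 = 4.1 m
8–13 s: v = 0 at t = 10.5 s; triangle areas 1.25 + 1.25 = 2.5 m
Total distance = 67.1 m

67.1 m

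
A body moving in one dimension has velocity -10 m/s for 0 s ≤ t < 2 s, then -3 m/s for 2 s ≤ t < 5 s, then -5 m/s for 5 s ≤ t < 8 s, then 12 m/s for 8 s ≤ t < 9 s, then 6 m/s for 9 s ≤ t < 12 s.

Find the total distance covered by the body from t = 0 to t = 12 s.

Distance (not displacement) is the total path length: add the absolute areas under v-t.
0–2 s: |-10| × 2 = 20 m
2–5 s: |-3| × 3 = 9 m
5–8 s: |-5| × 3 = 15 m
8–9 s: |12| × 1 = 12 m
9–12 s: |6| × 3 = 18 m
Total distance = 74 m

74 m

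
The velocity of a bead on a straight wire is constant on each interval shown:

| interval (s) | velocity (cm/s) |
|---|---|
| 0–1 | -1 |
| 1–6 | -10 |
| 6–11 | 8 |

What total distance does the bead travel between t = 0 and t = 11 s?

91 cm

Distance (not displacement) is the total path length: add the absolute areas under v-t.
0–1 s: |-1| × 1 = 1 cm
1–6 s: |-10| × 5 = 50 cm
6–11 s: |8| × 5 = 40 cm
Total distance = 91 cm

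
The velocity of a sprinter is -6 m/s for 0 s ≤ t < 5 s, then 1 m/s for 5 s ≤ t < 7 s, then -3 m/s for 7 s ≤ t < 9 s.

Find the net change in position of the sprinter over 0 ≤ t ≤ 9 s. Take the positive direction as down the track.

Displacement is the signed area under the v-t curve.
0–5 s: -6 × 5 = -30 m
5–7 s: 1 × 2 = 2 m
7–9 s: -3 × 2 = -6 m
Net displacement = -34 m

-34 m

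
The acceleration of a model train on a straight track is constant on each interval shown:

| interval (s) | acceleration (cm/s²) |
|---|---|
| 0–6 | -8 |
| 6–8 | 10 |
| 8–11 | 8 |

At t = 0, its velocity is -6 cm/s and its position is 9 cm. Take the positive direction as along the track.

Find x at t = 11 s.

On each constant-a segment, Δv = aΔt and Δx = v₀Δt + ½aΔt²; chain segment to segment.
0–6 s: v starts -6 cm/s; Δx = -6·6 + ½·-8·6² = -180 cm; v ends -54 cm/s.
6–8 s: v starts -54 cm/s; Δx = -54·2 + ½·10·2² = -88 cm; v ends -34 cm/s.
8–11 s: v starts -34 cm/s; Δx = -34·3 + ½·8·3² = -66 cm; v ends -10 cm/s.
x(11) = 9 + Σ Δx = -325 cm.

-325 cm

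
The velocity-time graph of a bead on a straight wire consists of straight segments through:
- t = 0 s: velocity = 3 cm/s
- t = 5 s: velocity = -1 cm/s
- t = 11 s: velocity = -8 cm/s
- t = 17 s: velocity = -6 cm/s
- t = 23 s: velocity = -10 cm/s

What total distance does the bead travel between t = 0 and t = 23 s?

123.25 cm

Total distance travelled is ∫|v| dt — sum the magnitudes of each area piece.
0–5 s: v = 0 at t = 3.75 s; triangle areas 5.625 + 0.625 = 6.25 cm
5–11 s: |½(-1 + -8)(6)| = 27 cm
11–17 s: |½(-8 + -6)(6)| = 42 cm
17–23 s: |½(-6 + -10)(6)| = 48 cm
Total distance = 123.25 cm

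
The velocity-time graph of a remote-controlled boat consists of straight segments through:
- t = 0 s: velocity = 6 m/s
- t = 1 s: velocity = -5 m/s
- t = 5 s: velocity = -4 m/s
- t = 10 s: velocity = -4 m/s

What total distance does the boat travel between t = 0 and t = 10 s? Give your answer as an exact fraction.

Distance (not displacement) is the total path length: add the absolute areas under v-t.
0–1 s: v = 0 at t = 6/11 s; triangle areas 18/11 + 25/22 = 61/22 m
1–5 s: |½(-5 + -4)(4)| = 18 m
5–10 s: |-4| × 5 = 20 m
Total distance = 897/22 m

897/22 m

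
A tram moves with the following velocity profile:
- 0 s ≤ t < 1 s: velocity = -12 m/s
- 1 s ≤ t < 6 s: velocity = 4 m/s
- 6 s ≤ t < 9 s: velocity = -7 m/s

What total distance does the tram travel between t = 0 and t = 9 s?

Distance (not displacement) is the total path length: add the absolute areas under v-t.
0–1 s: |-12| × 1 = 12 m
1–6 s: |4| × 5 = 20 m
6–9 s: |-7| × 3 = 21 m
Total distance = 53 m

53 m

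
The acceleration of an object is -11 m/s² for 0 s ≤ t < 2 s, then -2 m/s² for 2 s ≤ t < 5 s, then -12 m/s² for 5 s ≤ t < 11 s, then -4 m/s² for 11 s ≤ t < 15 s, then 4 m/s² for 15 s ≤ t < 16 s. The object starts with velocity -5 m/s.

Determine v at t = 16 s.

-117 m/s

Δv equals the area under the a-t graph; then v = v₀ + Δv.
0–2 s: -11 × 2 = -22 m/s
2–5 s: -2 × 3 = -6 m/s
5–11 s: -12 × 6 = -72 m/s
11–15 s: -4 × 4 = -16 m/s
15–16 s: 4 × 1 = 4 m/s
Δv = -112 m/s, so v(16) = -5 + (-112) = -117 m/s.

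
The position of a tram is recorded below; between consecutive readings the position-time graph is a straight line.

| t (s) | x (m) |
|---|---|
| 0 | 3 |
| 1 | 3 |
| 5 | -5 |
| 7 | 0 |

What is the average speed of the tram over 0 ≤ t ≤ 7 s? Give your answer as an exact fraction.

13/7 m/s

Average speed = (total path length)/(elapsed time); on a piecewise-linear x-t graph the path length is Σ|Δx|.
0–1 s: |Δx| = |3 − 3| = 0 m
1–5 s: |Δx| = |-5 − 3| = 8 m
5–7 s: |Δx| = |0 − -5| = 5 m
Total path = 13 m; average speed = 13/7 = 13/7 m/s.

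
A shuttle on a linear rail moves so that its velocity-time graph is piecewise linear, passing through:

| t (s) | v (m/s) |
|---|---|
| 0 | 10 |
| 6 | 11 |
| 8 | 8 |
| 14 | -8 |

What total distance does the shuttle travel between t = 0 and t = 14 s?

Distance (not displacement) is the total path length: add the absolute areas under v-t.
0–6 s: |½(10 + 11)(6)| = 63 m
6–8 s: |½(11 + 8)(2)| = 19 m
8–14 s: v = 0 at t = 11 s; triangle areas 12 + 12 = 24 m
Total distance = 106 m

106 m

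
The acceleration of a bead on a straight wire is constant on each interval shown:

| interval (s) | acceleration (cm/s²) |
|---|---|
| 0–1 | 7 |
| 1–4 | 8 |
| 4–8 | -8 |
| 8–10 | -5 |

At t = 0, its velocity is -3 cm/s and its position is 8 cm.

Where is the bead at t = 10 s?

86.5 cm

On each constant-a segment, Δv = aΔt and Δx = v₀Δt + ½aΔt²; chain segment to segment.
0–1 s: v starts -3 cm/s; Δx = -3·1 + ½·7·1² = 0.5 cm; v ends 4 cm/s.
1–4 s: v starts 4 cm/s; Δx = 4·3 + ½·8·3² = 48 cm; v ends 28 cm/s.
4–8 s: v starts 28 cm/s; Δx = 28·4 + ½·-8·4² = 48 cm; v ends -4 cm/s.
8–10 s: v starts -4 cm/s; Δx = -4·2 + ½·-5·2² = -18 cm; v ends -14 cm/s.
x(10) = 8 + Σ Δx = 86.5 cm.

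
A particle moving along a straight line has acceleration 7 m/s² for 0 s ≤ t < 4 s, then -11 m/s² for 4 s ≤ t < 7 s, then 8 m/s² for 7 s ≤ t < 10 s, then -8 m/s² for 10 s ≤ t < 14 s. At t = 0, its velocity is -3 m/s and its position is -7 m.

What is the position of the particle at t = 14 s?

74.5 m

On each constant-a segment, Δv = aΔt and Δx = v₀Δt + ½aΔt²; chain segment to segment.
0–4 s: v starts -3 m/s; Δx = -3·4 + ½·7·4² = 44 m; v ends 25 m/s.
4–7 s: v starts 25 m/s; Δx = 25·3 + ½·-11·3² = 25.5 m; v ends -8 m/s.
7–10 s: v starts -8 m/s; Δx = -8·3 + ½·8·3² = 12 m; v ends 16 m/s.
10–14 s: v starts 16 m/s; Δx = 16·4 + ½·-8·4² = 0 m; v ends -16 m/s.
x(14) = -7 + Σ Δx = 74.5 m.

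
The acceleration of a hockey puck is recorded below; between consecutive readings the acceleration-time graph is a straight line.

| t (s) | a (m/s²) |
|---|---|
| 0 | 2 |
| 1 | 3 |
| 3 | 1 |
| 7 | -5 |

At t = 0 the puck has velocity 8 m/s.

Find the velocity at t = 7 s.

6.5 m/s

Δv equals the area under the a-t graph; then v = v₀ + Δv.
0–1 s: ½(2 + 3)(1) = 2.5 m/s
1–3 s: ½(3 + 1)(2) = 4 m/s
3–7 s: ½(1 + -5)(4) = -8 m/s
Δv = -1.5 m/s, so v(7) = 8 + (-1.5) = 6.5 m/s.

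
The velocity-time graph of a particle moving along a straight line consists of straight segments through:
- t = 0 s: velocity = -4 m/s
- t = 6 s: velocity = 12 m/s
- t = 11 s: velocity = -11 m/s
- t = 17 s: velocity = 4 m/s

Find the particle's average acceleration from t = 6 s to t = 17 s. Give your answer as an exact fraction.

Average acceleration = Δv/Δt = (4 − 12)/(17 − 6) = -8/11 m/s².

-8/11 m/s²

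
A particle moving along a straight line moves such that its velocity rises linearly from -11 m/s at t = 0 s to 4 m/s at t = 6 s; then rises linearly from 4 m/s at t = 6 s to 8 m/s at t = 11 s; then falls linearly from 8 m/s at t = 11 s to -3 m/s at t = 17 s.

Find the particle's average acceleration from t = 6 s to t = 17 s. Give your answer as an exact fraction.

Average acceleration = Δv/Δt = (-3 − 4)/(17 − 6) = -7/11 m/s².

-7/11 m/s²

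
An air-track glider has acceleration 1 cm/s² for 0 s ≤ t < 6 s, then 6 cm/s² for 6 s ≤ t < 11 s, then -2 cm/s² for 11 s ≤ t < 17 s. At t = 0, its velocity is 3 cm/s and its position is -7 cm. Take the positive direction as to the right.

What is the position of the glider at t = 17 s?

347 cm

On each constant-a segment, Δv = aΔt and Δx = v₀Δt + ½aΔt²; chain segment to segment.
0–6 s: v starts 3 cm/s; Δx = 3·6 + ½·1·6² = 36 cm; v ends 9 cm/s.
6–11 s: v starts 9 cm/s; Δx = 9·5 + ½·6·5² = 120 cm; v ends 39 cm/s.
11–17 s: v starts 39 cm/s; Δx = 39·6 + ½·-2·6² = 198 cm; v ends 27 cm/s.
x(17) = -7 + Σ Δx = 347 cm.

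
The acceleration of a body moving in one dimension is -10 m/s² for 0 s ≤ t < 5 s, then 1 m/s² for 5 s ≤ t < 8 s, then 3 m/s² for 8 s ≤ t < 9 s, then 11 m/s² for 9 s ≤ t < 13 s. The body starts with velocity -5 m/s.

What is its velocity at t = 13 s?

Δv equals the area under the a-t graph; then v = v₀ + Δv.
0–5 s: -10 × 5 = -50 m/s
5–8 s: 1 × 3 = 3 m/s
8–9 s: 3 × 1 = 3 m/s
9–13 s: 11 × 4 = 44 m/s
Δv = 0 m/s, so v(13) = -5 + (0) = -5 m/s.

-5 m/s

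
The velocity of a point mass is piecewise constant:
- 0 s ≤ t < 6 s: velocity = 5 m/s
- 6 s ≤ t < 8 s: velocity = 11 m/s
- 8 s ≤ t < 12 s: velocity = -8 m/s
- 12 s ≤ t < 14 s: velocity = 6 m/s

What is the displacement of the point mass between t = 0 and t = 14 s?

32 m

Net displacement equals the area under the velocity-time graph (areas below the axis count negative).
0–6 s: 5 × 6 = 30 m
6–8 s: 11 × 2 = 22 m
8–12 s: -8 × 4 = -32 m
12–14 s: 6 × 2 = 12 m
Net displacement = 32 m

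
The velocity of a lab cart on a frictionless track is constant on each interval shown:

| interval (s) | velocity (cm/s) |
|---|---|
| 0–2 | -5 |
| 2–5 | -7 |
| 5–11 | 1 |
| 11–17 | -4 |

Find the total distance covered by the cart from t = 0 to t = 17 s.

61 cm

Total distance travelled is ∫|v| dt — sum the magnitudes of each area piece.
0–2 s: |-5| × 2 = 10 cm
2–5 s: |-7| × 3 = 21 cm
5–11 s: |1| × 6 = 6 cm
11–17 s: |-4| × 6 = 24 cm
Total distance = 61 cm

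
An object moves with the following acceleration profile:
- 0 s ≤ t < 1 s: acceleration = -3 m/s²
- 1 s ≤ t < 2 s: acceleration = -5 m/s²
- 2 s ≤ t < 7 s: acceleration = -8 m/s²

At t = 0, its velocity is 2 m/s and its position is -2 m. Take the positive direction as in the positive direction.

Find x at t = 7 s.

On each constant-a segment, Δv = aΔt and Δx = v₀Δt + ½aΔt²; chain segment to segment.
0–1 s: v starts 2 m/s; Δx = 2·1 + ½·-3·1² = 0.5 m; v ends -1 m/s.
1–2 s: v starts -1 m/s; Δx = -1·1 + ½·-5·1² = -3.5 m; v ends -6 m/s.
2–7 s: v starts -6 m/s; Δx = -6·5 + ½·-8·5² = -130 m; v ends -46 m/s.
x(7) = -2 + Σ Δx = -135 m.

-135 m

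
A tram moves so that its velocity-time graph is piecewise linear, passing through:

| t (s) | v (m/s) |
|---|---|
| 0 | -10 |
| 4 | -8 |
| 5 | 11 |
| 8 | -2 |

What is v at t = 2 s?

-9 m/s

On 0–4 s the graph is linear from -10 to -8 m/s: v(2) = -10 + (-8 − -10)·(2 − 0)/(4 − 0) = -9 m/s.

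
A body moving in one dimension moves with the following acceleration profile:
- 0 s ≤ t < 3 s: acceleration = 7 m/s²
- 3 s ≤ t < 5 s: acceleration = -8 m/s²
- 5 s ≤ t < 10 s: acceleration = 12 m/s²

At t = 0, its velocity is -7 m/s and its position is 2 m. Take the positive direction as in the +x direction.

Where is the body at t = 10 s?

On each constant-a segment, Δv = aΔt and Δx = v₀Δt + ½aΔt²; chain segment to segment.
0–3 s: v starts -7 m/s; Δx = -7·3 + ½·7·3² = 10.5 m; v ends 14 m/s.
3–5 s: v starts 14 m/s; Δx = 14·2 + ½·-8·2² = 12 m; v ends -2 m/s.
5–10 s: v starts -2 m/s; Δx = -2·5 + ½·12·5² = 140 m; v ends 58 m/s.
x(10) = 2 + Σ Δx = 164.5 m.

164.5 m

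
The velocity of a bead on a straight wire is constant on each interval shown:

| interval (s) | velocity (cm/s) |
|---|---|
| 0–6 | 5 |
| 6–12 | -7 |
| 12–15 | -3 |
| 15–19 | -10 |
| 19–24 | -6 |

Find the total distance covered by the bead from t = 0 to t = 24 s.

151 cm

Total distance travelled is ∫|v| dt — sum the magnitudes of each area piece.
0–6 s: |5| × 6 = 30 cm
6–12 s: |-7| × 6 = 42 cm
12–15 s: |-3| × 3 = 9 cm
15–19 s: |-10| × 4 = 40 cm
19–24 s: |-6| × 5 = 30 cm
Total distance = 151 cm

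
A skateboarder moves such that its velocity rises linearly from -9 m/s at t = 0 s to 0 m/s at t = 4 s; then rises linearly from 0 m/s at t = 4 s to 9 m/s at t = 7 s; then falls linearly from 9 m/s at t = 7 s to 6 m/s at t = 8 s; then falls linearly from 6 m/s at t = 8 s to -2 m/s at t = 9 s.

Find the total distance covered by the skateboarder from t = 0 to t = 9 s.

41.5 m

Distance (not displacement) is the total path length: add the absolute areas under v-t.
0–4 s: |½(-9 + 0)(4)| = 18 m
4–7 s: |½(0 + 9)(3)| = 13.5 m
7–8 s: |½(9 + 6)(1)| = 7.5 m
8–9 s: v = 0 at t = 8.75 s; triangle areas 2.25 + 0.25 = 2.5 m
Total distance = 41.5 m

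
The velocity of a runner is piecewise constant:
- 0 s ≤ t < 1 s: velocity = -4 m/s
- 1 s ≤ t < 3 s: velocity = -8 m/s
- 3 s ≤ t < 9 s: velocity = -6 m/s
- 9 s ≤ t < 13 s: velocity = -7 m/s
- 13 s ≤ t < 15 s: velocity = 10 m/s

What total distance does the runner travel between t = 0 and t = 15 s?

104 m

Distance (not displacement) is the total path length: add the absolute areas under v-t.
0–1 s: |-4| × 1 = 4 m
1–3 s: |-8| × 2 = 16 m
3–9 s: |-6| × 6 = 36 m
9–13 s: |-7| × 4 = 28 m
13–15 s: |10| × 2 = 20 m
Total distance = 104 m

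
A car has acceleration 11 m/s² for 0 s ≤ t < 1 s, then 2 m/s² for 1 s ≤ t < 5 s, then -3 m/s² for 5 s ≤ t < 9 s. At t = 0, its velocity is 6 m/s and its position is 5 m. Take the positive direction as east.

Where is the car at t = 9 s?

176.5 m

On each constant-a segment, Δv = aΔt and Δx = v₀Δt + ½aΔt²; chain segment to segment.
0–1 s: v starts 6 m/s; Δx = 6·1 + ½·11·1² = 11.5 m; v ends 17 m/s.
1–5 s: v starts 17 m/s; Δx = 17·4 + ½·2·4² = 84 m; v ends 25 m/s.
5–9 s: v starts 25 m/s; Δx = 25·4 + ½·-3·4² = 76 m; v ends 13 m/s.
x(9) = 5 + Σ Δx = 176.5 m.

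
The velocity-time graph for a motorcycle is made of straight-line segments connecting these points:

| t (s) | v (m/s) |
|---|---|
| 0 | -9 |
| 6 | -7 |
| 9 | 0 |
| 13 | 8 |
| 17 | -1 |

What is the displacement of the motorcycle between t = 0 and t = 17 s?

-28.5 m

Net displacement equals the area under the velocity-time graph (areas below the axis count negative).
0–6 s: ½(-9 + -7)(6) = -48 m
6–9 s: ½(-7 + 0)(3) = -10.5 m
9–13 s: ½(0 + 8)(4) = 16 m
13–17 s: ½(8 + -1)(4) = 14 m
Net displacement = -28.5 m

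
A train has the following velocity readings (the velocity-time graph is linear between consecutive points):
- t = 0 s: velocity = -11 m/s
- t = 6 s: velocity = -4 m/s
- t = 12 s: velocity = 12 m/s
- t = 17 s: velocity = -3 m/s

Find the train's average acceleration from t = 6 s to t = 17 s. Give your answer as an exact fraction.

Average acceleration = Δv/Δt = (-3 − -4)/(17 − 6) = 1/11 m/s².

1/11 m/s²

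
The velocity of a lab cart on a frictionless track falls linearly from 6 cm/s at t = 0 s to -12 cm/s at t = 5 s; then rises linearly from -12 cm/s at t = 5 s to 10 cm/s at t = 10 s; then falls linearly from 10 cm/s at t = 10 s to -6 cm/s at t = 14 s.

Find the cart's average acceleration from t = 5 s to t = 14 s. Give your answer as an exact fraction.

Average acceleration = Δv/Δt = (-6 − -12)/(14 − 5) = 2/3 cm/s².

2/3 cm/s²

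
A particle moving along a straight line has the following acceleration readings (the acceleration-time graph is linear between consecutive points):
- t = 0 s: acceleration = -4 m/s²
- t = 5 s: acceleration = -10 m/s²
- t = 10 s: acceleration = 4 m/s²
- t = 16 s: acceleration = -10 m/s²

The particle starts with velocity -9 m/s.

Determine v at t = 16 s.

-77 m/s

Δv equals the area under the a-t graph; then v = v₀ + Δv.
0–5 s: ½(-4 + -10)(5) = -35 m/s
5–10 s: ½(-10 + 4)(5) = -15 m/s
10–16 s: ½(4 + -10)(6) = -18 m/s
Δv = -68 m/s, so v(16) = -9 + (-68) = -77 m/s.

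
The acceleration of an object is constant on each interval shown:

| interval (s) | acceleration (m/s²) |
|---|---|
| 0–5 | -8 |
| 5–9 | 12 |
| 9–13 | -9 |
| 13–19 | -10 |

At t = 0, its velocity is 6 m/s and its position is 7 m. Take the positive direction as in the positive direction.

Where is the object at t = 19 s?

-431 m

On each constant-a segment, Δv = aΔt and Δx = v₀Δt + ½aΔt²; chain segment to segment.
0–5 s: v starts 6 m/s; Δx = 6·5 + ½·-8·5² = -70 m; v ends -34 m/s.
5–9 s: v starts -34 m/s; Δx = -34·4 + ½·12·4² = -40 m; v ends 14 m/s.
9–13 s: v starts 14 m/s; Δx = 14·4 + ½·-9·4² = -16 m; v ends -22 m/s.
13–19 s: v starts -22 m/s; Δx = -22·6 + ½·-10·6² = -312 m; v ends -82 m/s.
x(19) = 7 + Σ Δx = -431 m.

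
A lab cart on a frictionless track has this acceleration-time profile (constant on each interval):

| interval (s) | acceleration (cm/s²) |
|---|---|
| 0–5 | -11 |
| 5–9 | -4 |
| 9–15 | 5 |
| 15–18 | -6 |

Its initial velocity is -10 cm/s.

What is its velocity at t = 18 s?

-69 cm/s

Δv equals the area under the a-t graph; then v = v₀ + Δv.
0–5 s: -11 × 5 = -55 cm/s
5–9 s: -4 × 4 = -16 cm/s
9–15 s: 5 × 6 = 30 cm/s
15–18 s: -6 × 3 = -18 cm/s
Δv = -59 cm/s, so v(18) = -10 + (-59) = -69 cm/s.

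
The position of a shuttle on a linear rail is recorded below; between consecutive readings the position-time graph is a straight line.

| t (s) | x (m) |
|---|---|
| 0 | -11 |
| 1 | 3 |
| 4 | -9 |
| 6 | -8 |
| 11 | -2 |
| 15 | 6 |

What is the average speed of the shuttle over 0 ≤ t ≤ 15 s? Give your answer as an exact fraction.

Average speed = (total path length)/(elapsed time); on a piecewise-linear x-t graph the path length is Σ|Δx|.
0–1 s: |Δx| = |3 − -11| = 14 m
1–4 s: |Δx| = |-9 − 3| = 12 m
4–6 s: |Δx| = |-8 − -9| = 1 m
6–11 s: |Δx| = |-2 − -8| = 6 m
11–15 s: |Δx| = |6 − -2| = 8 m
Total path = 41 m; average speed = 41/15 = 41/15 m/s.

41/15 m/s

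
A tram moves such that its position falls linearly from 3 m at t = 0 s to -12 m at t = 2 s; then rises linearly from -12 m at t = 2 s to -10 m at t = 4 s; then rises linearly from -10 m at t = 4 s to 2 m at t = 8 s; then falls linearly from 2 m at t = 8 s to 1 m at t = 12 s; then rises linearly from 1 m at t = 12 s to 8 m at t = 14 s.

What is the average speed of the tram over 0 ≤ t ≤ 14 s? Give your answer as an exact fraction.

37/14 m/s

Average speed = (total path length)/(elapsed time); on a piecewise-linear x-t graph the path length is Σ|Δx|.
0–2 s: |Δx| = |-12 − 3| = 15 m
2–4 s: |Δx| = |-10 − -12| = 2 m
4–8 s: |Δx| = |2 − -10| = 12 m
8–12 s: |Δx| = |1 − 2| = 1 m
12–14 s: |Δx| = |8 − 1| = 7 m
Total path = 37 m; average speed = 37/14 = 37/14 m/s.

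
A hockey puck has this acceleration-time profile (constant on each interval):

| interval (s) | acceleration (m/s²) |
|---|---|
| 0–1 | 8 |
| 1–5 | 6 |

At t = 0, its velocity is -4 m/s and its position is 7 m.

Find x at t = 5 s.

On each constant-a segment, Δv = aΔt and Δx = v₀Δt + ½aΔt²; chain segment to segment.
0–1 s: v starts -4 m/s; Δx = -4·1 + ½·8·1² = 0 m; v ends 4 m/s.
1–5 s: v starts 4 m/s; Δx = 4·4 + ½·6·4² = 64 m; v ends 28 m/s.
x(5) = 7 + Σ Δx = 71 m.

71 m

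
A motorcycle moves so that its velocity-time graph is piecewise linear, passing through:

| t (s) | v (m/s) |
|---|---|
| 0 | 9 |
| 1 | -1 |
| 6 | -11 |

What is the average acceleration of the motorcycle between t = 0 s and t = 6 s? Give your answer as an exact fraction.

-10/3 m/s²

Average acceleration = Δv/Δt = (-11 − 9)/(6 − 0) = -10/3 m/s².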